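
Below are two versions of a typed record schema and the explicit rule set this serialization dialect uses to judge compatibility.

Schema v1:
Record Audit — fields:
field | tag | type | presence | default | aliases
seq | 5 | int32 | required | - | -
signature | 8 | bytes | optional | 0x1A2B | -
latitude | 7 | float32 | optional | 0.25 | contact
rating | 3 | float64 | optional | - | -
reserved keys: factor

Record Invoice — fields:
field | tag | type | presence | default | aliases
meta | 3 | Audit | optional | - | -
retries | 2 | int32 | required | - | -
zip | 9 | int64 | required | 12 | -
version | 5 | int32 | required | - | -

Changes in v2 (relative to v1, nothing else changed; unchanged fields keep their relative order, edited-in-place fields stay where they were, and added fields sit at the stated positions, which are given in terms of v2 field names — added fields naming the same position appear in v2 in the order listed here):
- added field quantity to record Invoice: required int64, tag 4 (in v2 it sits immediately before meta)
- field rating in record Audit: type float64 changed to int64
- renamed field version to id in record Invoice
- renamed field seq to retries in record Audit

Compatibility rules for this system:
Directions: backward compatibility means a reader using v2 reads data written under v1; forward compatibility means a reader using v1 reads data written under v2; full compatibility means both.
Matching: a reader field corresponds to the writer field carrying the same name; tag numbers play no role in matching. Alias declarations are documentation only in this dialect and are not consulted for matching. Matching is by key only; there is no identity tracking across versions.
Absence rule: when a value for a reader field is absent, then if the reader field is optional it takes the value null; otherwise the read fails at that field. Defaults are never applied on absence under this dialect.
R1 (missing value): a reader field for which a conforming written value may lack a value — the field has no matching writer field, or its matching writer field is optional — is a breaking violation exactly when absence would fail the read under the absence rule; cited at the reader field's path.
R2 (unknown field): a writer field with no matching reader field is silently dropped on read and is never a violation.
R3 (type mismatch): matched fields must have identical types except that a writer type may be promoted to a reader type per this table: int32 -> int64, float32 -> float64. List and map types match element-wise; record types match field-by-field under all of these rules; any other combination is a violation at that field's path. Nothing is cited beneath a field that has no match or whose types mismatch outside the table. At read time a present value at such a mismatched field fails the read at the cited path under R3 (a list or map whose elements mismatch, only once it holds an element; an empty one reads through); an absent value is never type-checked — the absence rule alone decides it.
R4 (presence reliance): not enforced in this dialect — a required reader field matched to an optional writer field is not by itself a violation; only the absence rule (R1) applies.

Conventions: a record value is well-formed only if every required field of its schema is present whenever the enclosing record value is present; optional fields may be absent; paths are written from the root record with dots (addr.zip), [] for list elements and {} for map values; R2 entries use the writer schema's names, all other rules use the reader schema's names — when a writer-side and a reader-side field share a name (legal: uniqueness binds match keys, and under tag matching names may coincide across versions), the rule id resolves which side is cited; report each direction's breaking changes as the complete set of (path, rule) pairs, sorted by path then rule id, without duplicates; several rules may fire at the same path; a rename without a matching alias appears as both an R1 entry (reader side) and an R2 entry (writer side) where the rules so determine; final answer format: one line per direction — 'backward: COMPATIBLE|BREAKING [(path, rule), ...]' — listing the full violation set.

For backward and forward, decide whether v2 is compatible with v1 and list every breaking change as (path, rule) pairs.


backward: BREAKING [(id, R1), (meta.rating, R3), (meta.retries, R1), (quantity, R1)]; forward: BREAKING [(meta.rating, R3), (meta.seq, R1), (version, R1)]

the writer's type comes first in each Invoice pair
backward analysis of Invoice with v2 as reader and v1 as writer:
  quantity: no writer match
  writer optional, Audit -> Audit: reader meta maps from writer meta
  writer required, int32 -> int32: reader retries maps from writer retries
  writer required, int64 -> int64: reader zip maps from writer zip
  id: no writer match
  leftover writer field: version
  meta.retries: no writer match
  writer optional, bytes -> bytes: reader meta.signature maps from writer meta.signature
  writer optional, float32 -> float32: reader meta.latitude maps from writer meta.latitude
  writer optional, float64 -> int64: reader meta.rating maps from writer meta.rating
  leftover writer field: meta.seq
  violation R1 at id
  violation R3 at meta.rating
  violation R1 at meta.retries
  violation R1 at quantity
  backward on Invoice therefore BREAKING (4)
forward analysis of Invoice with v1 as reader and v2 as writer:
  writer optional, Audit -> Audit: reader meta maps from writer meta
  writer required, int32 -> int32: reader retries maps from writer retries
  writer required, int64 -> int64: reader zip maps from writer zip
  version: no writer match
  leftover writer field: quantity
  leftover writer field: id
  meta.seq: no writer match
  writer optional, bytes -> bytes: reader meta.signature maps from writer meta.signature
  writer optional, float32 -> float32: reader meta.latitude maps from writer meta.latitude
  writer optional, int64 -> float64: reader meta.rating maps from writer meta.rating
  leftover writer field: meta.retries
  violation R3 at meta.rating
  violation R1 at meta.seq
  violation R1 at version
  forward on Invoice therefore BREAKING (3)


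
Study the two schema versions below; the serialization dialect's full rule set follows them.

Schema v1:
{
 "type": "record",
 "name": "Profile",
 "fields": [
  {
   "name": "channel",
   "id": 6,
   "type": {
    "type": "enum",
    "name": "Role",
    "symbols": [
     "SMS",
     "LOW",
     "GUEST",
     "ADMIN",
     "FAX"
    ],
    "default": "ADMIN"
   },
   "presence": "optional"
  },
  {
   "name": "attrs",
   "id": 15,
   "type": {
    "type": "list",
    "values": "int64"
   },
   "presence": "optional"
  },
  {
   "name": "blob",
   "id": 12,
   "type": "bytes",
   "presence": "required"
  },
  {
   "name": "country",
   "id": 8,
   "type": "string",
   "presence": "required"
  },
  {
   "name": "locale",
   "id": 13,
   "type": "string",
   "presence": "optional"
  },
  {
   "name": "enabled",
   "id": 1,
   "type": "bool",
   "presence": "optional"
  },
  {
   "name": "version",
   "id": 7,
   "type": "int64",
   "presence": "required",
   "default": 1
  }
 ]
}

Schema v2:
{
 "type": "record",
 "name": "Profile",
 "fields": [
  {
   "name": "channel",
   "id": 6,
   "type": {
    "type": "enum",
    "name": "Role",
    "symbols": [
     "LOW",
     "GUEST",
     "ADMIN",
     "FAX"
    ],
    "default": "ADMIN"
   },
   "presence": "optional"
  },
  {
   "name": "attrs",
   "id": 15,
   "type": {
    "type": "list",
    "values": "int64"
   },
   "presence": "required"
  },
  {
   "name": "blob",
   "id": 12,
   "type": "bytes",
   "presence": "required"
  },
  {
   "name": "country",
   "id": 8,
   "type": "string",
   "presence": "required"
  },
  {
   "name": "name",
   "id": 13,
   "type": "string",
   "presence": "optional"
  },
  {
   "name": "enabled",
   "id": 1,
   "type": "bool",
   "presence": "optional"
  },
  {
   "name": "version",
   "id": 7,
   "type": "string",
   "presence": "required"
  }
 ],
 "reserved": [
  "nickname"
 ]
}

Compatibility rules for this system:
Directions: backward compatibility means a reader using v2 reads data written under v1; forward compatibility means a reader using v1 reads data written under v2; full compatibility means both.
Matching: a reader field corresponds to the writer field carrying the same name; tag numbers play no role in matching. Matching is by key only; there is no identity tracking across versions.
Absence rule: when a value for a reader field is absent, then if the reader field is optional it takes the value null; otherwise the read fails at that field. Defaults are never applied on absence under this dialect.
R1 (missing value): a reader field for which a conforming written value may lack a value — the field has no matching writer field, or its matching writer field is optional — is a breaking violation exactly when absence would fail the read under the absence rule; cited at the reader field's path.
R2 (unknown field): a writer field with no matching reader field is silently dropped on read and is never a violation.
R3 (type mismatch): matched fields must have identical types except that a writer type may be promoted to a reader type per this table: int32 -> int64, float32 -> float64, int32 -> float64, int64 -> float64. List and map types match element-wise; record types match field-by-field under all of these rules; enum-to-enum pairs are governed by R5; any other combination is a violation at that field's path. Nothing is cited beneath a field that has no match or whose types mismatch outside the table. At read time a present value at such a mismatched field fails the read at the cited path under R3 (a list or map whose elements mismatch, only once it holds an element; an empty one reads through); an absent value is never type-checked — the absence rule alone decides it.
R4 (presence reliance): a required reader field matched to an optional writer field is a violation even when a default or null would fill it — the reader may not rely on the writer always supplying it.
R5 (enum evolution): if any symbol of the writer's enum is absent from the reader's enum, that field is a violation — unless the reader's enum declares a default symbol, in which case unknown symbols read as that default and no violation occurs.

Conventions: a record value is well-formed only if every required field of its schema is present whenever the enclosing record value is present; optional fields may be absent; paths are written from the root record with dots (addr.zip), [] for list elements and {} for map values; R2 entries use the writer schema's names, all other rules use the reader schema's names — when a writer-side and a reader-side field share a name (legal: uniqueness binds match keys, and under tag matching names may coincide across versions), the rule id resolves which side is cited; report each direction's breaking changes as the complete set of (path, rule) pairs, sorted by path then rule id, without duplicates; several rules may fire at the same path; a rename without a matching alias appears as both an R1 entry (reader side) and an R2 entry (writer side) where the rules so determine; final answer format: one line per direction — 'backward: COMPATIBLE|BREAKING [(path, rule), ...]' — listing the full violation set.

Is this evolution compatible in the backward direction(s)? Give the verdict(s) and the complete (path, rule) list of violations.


the writer's type comes first in each Profile pair
backward pass over Profile, reader schema v2, writer schema v1:
  channel <- channel (Role -> Role, writer optional)
  attrs <- attrs (list<int64> -> list<int64>, writer optional)
  blob <- blob (bytes -> bytes, writer required)
  country <- country (string -> string, writer required)
  no writer field matches reader name
  enabled <- enabled (bool -> bool, writer optional)
  version <- version (int64 -> string, writer required)
  leftover writer field: locale
  violation R1 at attrs
  violation R4 at attrs
  violation R3 at version
  => backward: BREAKING (3)
diffs on Profile not affecting the asked answer:
  enum Role (field channel in record Profile): symbol SMS removed -> inert for the asked Profile verdict: nothing fires
  renamed field locale to name in record Profile -> inert for the asked Profile verdict: nothing fires

backward: BREAKING [(attrs, R1), (attrs, R4), (version, R3)]


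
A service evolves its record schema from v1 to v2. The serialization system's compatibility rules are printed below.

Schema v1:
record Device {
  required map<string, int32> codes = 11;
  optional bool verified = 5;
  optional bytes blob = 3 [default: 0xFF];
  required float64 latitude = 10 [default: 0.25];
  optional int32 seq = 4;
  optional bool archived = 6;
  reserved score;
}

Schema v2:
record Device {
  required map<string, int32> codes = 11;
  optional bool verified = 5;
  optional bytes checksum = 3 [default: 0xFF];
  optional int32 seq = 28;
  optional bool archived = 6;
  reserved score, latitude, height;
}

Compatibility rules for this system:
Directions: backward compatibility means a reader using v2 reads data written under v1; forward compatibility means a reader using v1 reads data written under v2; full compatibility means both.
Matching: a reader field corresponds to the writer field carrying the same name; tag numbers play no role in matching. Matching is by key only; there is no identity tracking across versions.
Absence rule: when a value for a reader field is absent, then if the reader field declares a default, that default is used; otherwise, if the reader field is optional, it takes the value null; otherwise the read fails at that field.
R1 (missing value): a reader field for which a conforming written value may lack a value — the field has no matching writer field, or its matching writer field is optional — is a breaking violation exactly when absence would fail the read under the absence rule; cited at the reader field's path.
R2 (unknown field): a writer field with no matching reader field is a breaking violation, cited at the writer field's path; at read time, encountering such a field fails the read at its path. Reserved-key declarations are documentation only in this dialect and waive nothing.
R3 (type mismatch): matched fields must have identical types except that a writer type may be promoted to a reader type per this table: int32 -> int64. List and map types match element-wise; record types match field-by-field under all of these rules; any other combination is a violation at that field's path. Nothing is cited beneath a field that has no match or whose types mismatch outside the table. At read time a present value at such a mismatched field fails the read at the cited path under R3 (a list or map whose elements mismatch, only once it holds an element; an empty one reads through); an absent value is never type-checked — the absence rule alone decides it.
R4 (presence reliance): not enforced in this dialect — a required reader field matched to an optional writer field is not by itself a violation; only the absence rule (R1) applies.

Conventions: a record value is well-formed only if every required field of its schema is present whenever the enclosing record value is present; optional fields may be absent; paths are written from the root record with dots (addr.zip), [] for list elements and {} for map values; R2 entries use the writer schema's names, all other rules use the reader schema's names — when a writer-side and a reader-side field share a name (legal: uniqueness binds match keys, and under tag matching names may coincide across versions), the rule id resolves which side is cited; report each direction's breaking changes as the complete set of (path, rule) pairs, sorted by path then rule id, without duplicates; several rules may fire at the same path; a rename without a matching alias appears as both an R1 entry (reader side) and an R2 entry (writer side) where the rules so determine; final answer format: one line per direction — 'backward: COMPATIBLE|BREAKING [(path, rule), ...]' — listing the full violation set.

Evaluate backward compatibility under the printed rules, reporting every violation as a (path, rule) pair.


arrows below run writer -> reader for Device
backward for Device (reader v2, writer v1):
  map<string, int32> -> map<string, int32>, writer required: codes aligns to codes
  bool -> bool, writer optional: verified aligns to verified
  checksum: no writer match
  int32 -> int32, writer optional: seq aligns to seq
  bool -> bool, writer optional: archived aligns to archived
  writer field blob has no reader counterpart
  writer field latitude has no reader counterpart
  rule R2 violated at blob
  rule R2 violated at latitude
  => 2 violation(s): backward is BREAKING for Device
remaining Device differences; none change what is asked:
  field seq in record Device: tag 4 changed to 28 -> inert for the asked Device verdict: nothing fires

backward: BREAKING [(blob, R2), (latitude, R2)]


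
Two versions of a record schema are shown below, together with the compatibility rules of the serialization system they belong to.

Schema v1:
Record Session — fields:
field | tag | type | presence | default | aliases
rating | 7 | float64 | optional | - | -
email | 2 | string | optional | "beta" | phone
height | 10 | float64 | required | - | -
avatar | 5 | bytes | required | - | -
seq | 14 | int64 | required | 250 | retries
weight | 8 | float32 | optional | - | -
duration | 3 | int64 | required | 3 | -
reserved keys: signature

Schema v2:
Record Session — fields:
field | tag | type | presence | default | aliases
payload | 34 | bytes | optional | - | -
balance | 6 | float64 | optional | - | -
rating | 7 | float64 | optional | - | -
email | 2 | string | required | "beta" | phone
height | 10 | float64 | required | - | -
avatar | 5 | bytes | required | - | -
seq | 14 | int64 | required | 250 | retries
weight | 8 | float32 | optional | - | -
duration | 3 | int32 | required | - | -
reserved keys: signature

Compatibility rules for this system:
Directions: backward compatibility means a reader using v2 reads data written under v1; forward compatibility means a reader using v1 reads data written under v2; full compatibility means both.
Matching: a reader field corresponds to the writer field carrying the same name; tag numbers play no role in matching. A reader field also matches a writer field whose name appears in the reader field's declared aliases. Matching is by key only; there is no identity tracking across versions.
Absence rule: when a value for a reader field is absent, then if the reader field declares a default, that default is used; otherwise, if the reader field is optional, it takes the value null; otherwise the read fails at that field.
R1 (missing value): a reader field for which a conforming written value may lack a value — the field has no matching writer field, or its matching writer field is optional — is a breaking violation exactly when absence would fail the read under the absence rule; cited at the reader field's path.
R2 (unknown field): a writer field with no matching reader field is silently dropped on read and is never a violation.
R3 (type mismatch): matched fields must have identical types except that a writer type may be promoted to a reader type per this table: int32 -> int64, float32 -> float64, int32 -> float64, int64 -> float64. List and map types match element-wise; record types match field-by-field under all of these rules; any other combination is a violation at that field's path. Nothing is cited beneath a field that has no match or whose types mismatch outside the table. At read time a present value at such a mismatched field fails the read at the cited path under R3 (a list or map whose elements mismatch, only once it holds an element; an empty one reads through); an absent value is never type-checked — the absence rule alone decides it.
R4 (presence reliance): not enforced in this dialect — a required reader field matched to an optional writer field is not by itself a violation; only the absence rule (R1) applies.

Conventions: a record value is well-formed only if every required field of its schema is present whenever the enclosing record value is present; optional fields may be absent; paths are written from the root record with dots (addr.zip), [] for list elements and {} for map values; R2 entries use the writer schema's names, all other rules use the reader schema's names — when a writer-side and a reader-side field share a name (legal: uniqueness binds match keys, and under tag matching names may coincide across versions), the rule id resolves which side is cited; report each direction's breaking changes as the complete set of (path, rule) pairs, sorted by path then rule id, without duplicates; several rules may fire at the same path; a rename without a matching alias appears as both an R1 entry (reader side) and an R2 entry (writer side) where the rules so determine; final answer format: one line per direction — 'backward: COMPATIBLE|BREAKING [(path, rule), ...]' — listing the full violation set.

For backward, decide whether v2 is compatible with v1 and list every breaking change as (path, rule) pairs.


the writer's type comes first in each Session pair
backward pass over Session, reader schema v2, writer schema v1:
  payload: no writer-side match
  balance: no writer-side match
  float64 -> float64, writer optional: rating aligns to rating
  string -> string, writer optional: email aligns to email
  float64 -> float64, writer required: height aligns to height
  bytes -> bytes, writer required: avatar aligns to avatar
  int64 -> int64, writer required: seq aligns to seq
  float32 -> float32, writer optional: weight aligns to weight
  int64 -> int32, writer required: duration aligns to duration
  rule R3 violated at duration
  backward on Session therefore BREAKING (1)
checking off the Session differences that do not matter here:
  field email in record Session: optional changed to required -> fires no rule on Session, leaving the asked answer as it is
  added field payload to record Session: optional bytes, tag 34 (in v2 it sits immediately before rating) -> fires no rule on Session, leaving the asked answer as it is
  added field balance to record Session: optional float64, tag 6 (in v2 it sits immediately before rating) -> fires no rule on Session, leaving the asked answer as it is

backward: BREAKING [(duration, R3)]


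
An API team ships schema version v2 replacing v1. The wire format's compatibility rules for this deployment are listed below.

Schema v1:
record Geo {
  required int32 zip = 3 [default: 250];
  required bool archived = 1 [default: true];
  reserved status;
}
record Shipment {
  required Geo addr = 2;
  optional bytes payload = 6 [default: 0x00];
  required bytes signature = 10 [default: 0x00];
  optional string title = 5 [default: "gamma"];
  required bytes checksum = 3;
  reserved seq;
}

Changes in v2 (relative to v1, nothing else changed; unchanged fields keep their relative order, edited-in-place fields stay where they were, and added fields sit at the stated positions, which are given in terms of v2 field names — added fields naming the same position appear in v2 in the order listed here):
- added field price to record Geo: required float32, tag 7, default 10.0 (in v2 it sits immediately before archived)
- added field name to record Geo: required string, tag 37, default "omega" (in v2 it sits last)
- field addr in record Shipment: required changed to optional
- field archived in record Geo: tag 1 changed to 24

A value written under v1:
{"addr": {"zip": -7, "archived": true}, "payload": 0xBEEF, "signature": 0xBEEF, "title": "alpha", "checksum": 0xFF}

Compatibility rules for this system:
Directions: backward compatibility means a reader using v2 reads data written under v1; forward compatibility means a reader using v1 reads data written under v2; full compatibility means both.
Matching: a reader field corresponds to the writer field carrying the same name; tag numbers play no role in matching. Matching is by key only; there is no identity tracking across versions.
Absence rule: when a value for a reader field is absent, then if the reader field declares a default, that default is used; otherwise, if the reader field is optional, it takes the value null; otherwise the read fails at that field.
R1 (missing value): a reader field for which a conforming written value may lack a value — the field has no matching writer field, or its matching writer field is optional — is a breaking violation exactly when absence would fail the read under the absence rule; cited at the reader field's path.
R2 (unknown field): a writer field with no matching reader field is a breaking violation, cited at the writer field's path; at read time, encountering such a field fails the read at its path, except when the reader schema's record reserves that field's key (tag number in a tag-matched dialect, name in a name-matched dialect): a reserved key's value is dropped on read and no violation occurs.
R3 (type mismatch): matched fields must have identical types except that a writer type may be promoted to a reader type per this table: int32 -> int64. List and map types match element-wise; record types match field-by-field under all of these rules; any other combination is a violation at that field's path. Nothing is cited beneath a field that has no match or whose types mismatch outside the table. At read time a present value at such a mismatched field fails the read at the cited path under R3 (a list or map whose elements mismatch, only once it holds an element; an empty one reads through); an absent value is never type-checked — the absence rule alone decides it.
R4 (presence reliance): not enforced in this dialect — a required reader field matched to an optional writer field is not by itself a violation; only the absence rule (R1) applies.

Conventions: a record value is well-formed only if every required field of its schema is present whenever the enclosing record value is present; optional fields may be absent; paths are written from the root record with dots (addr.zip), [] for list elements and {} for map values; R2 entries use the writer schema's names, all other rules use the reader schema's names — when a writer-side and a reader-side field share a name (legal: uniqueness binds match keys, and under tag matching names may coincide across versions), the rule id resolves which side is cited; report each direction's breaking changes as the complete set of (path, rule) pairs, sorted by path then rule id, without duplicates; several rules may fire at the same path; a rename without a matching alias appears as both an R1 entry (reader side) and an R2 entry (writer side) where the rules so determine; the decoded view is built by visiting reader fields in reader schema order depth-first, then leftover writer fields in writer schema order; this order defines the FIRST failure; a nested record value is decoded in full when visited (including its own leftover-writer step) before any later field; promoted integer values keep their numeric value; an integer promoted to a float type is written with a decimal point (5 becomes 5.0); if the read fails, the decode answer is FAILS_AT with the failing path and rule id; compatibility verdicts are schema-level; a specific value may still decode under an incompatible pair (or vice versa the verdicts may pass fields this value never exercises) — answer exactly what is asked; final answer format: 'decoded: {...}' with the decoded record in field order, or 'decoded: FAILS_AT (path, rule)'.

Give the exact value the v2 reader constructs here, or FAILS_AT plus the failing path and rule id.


the writer's type comes first in each Shipment pair
migrating the Shipment value to v2:
  addr.zip := -7
  addr.price := 10.0 (no value, default fills)
  addr.archived := true
  addr.name := "omega" (no value, default fills)
  payload := 0xBEEF
  signature := 0xBEEF
  title := "alpha"
  checksum := 0xFF
  => decoded: {"addr": {"zip": -7, "price": 10.0, "archived": true, "name": "omega"}, "payload": 0xBEEF, "signature": 0xBEEF, "title": "alpha", "checksum": 0xFF}
checking off the Shipment differences that do not matter here:
  field addr in record Shipment: required changed to optional -> changes Shipment's schema-level verdicts only — the decode of this value is the same
  field archived in record Geo: tag 1 changed to 24 -> triggers nothing under the printed rules; the Shipment answer is the same either way

decoded: {"addr": {"zip": -7, "price": 10.0, "archived": true, "name": "omega"}, "payload": 0xBEEF, "signature": 0xBEEF, "title": "alpha", "checksum": 0xFF}


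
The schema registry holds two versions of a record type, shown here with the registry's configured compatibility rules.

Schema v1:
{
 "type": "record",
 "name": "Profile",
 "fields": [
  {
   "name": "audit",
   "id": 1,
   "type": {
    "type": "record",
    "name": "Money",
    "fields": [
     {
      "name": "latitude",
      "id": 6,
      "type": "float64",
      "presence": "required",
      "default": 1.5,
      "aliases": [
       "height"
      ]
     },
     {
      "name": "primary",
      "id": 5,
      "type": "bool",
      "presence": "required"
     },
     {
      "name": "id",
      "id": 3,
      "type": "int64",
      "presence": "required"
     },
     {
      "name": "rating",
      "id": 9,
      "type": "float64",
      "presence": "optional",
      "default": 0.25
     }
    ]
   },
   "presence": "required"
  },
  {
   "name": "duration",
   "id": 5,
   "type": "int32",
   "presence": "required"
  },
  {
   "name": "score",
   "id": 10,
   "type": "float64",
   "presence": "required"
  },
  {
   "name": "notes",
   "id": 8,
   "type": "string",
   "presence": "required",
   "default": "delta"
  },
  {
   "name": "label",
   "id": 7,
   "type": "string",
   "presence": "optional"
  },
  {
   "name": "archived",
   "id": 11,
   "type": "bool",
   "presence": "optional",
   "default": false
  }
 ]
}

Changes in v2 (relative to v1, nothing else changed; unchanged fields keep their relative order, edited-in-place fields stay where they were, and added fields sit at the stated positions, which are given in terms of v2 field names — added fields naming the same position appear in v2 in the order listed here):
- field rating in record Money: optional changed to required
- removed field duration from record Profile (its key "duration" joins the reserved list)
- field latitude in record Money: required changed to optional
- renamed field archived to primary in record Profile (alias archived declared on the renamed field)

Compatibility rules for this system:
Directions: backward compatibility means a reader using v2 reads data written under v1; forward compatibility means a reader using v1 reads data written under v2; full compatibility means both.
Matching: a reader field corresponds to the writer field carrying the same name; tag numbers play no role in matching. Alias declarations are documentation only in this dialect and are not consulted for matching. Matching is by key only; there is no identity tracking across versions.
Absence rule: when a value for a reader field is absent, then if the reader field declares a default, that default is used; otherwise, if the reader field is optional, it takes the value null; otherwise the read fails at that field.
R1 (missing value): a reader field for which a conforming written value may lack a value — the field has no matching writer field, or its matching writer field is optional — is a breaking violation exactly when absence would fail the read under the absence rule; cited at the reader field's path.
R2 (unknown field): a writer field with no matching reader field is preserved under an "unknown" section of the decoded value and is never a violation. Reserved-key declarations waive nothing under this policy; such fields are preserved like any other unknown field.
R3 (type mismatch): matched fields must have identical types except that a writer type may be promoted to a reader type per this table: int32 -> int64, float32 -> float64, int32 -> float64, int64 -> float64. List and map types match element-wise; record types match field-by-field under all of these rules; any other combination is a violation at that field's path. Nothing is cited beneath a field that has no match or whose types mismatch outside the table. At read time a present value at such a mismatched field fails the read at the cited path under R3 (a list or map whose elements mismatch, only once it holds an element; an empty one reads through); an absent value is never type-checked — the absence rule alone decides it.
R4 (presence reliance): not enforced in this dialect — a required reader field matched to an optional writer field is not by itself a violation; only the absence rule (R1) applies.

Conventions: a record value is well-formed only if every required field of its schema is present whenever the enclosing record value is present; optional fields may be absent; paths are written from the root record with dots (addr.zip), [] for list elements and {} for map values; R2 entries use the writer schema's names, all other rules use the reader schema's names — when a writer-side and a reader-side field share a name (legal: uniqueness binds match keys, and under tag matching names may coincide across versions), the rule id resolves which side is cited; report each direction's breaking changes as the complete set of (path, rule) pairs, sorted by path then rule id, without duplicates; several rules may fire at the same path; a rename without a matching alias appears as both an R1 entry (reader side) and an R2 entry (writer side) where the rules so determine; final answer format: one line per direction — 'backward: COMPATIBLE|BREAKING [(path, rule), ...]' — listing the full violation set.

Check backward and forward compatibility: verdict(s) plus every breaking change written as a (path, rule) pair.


backward: COMPATIBLE []; forward: BREAKING [(duration, R1)]

the writer's type comes first in each Profile pair
backward analysis of Profile with v2 as reader and v1 as writer:
  Money -> Money, writer required: audit aligns to audit
  float64 -> float64, writer required: score aligns to score
  string -> string, writer required: notes aligns to notes
  string -> string, writer optional: label aligns to label
  primary: no writer match
  duration (writer side), unknown to reader
  archived (writer side), unknown to reader
  float64 -> float64, writer required: audit.latitude aligns to audit.latitude
  bool -> bool, writer required: audit.primary aligns to audit.primary
  int64 -> int64, writer required: audit.id aligns to audit.id
  float64 -> float64, writer optional: audit.rating aligns to audit.rating
  => no violations; backward on Profile: COMPATIBLE
forward analysis of Profile with v1 as reader and v2 as writer:
  Money -> Money, writer required: audit aligns to audit
  duration: no writer match
  float64 -> float64, writer required: score aligns to score
  string -> string, writer required: notes aligns to notes
  string -> string, writer optional: label aligns to label
  archived: no writer match
  primary (writer side), unknown to reader
  float64 -> float64, writer optional: audit.latitude aligns to audit.latitude
  bool -> bool, writer required: audit.primary aligns to audit.primary
  int64 -> int64, writer required: audit.id aligns to audit.id
  float64 -> float64, writer required: audit.rating aligns to audit.rating
  breaking: (duration, R1)
  => 1 violation(s): forward is BREAKING for Profile


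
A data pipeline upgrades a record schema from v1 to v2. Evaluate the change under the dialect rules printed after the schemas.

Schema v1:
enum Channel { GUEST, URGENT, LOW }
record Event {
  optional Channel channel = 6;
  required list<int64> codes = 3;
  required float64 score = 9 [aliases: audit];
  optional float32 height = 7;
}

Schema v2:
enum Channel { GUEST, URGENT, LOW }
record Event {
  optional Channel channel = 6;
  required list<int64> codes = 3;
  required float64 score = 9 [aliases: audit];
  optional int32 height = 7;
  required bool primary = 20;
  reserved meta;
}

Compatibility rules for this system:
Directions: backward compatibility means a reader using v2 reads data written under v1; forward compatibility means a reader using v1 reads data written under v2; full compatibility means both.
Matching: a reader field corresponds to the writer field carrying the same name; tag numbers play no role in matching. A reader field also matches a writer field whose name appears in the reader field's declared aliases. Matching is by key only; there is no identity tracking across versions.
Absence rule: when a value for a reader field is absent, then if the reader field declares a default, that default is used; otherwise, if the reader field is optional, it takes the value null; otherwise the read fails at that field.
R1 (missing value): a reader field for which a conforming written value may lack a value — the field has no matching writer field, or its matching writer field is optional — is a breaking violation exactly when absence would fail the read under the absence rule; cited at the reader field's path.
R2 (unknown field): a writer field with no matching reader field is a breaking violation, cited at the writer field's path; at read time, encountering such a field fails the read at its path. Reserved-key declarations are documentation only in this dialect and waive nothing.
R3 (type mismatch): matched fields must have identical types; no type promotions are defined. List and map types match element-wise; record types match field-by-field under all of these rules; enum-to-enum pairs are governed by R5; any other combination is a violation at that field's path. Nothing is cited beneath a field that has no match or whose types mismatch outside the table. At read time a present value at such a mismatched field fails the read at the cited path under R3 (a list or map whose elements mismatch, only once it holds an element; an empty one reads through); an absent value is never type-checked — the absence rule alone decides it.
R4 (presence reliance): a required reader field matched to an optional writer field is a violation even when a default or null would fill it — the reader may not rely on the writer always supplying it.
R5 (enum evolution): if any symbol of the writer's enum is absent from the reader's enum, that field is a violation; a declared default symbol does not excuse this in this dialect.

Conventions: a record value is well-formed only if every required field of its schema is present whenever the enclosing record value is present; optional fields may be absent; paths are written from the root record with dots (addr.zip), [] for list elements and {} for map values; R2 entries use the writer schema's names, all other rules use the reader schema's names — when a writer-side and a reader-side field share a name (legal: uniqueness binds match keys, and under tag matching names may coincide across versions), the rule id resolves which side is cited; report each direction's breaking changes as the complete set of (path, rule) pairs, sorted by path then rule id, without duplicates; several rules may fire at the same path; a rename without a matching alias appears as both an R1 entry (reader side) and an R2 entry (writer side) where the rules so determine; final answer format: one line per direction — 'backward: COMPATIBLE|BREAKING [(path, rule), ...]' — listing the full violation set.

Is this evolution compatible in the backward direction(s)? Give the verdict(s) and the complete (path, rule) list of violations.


backward: BREAKING [(height, R3), (primary, R1)]

the writer's type comes first in each Event pair
backward pass over Event, reader schema v2, writer schema v1:
  channel: Channel -> Channel, writer optional; from channel
  codes: list<int64> -> list<int64>, writer required; from codes
  score: float64 -> float64, writer required; from score
  height: float32 -> int32, writer optional; from height
  primary: no writer match
  rule R3 violated at height
  rule R1 violated at primary
  => 2 violation(s): backward is BREAKING for Event


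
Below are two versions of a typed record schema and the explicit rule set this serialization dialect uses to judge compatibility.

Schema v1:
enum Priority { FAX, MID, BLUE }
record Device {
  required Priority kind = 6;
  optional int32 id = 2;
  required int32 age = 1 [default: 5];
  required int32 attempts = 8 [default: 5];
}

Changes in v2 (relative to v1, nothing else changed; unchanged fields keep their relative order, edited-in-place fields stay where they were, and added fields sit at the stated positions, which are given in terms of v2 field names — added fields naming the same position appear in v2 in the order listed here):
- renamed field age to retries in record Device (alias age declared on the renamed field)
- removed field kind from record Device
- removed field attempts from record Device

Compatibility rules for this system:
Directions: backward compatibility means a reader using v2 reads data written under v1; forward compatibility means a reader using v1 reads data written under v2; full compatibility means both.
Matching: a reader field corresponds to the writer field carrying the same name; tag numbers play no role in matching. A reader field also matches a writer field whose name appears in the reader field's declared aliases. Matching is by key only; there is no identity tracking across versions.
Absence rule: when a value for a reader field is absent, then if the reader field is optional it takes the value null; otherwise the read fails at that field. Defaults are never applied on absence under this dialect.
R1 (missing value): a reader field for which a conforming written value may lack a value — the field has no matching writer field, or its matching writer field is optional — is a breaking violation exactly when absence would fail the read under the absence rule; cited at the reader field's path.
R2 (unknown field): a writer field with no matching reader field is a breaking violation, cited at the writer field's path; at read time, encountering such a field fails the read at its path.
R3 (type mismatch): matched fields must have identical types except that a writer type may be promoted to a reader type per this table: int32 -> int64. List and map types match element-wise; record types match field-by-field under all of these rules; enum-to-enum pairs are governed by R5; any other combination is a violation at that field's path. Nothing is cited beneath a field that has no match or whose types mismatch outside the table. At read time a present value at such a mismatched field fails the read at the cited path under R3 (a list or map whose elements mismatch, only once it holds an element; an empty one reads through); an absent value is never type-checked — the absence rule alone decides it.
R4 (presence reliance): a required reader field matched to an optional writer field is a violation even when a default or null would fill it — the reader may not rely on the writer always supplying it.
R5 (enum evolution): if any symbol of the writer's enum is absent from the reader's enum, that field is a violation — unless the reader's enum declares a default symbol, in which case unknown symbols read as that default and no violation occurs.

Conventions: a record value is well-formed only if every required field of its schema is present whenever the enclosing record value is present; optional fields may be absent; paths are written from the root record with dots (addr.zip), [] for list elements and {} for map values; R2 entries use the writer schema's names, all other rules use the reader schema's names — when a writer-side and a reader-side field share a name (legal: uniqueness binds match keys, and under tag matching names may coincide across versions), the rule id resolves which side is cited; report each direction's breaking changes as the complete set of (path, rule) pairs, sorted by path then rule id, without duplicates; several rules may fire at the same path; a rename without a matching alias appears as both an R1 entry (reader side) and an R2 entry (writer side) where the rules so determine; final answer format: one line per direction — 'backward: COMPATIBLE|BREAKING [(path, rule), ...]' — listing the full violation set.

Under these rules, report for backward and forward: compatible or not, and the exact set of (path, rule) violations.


arrows below run writer -> reader for Device
backward pass over Device, reader schema v2, writer schema v1:
  writer optional, int32 -> int32: reader id maps from writer id
  writer required, int32 -> int32: reader retries maps from writer age
  writer kind: unknown to reader
  writer attempts: unknown to reader
  violation R2 at attempts
  violation R2 at kind
  => backward verdict for Device: BREAKING, 2 violation(s)
forward pass over Device, reader schema v1, writer schema v2:
  kind has no writer counterpart
  writer optional, int32 -> int32: reader id maps from writer id
  age has no writer counterpart
  attempts has no writer counterpart
  writer retries: unknown to reader
  violation R1 at age
  violation R1 at attempts
  violation R1 at kind
  violation R2 at retries
  => forward verdict for Device: BREAKING, 4 violation(s)

backward: BREAKING [(attempts, R2), (kind, R2)]; forward: BREAKING [(age, R1), (attempts, R1), (kind, R1), (retries, R2)]
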